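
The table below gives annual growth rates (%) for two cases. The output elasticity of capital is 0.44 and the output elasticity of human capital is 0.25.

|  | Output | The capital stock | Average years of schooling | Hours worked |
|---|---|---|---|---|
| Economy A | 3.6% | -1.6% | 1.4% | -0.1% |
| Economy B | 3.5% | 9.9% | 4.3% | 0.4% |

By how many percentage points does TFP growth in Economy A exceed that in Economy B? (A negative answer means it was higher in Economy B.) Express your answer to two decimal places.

6.04 percentage points

Labor's share = 1 − 0.44 − 0.25 = 0.31.
Economy A: TFP = 3.6 + 0.704 − 0.35 + 0.031 = 3.985%.
Economy B: TFP = 3.5 − 4.356 − 1.075 − 0.124 = -2.055%.
Difference = 3.985 − (-2.055) = 6.04 pp.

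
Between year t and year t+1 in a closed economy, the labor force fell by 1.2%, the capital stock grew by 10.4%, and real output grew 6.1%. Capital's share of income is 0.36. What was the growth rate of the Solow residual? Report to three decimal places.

The Solow residual growth was 3.124%.

Labor's share = 1 − 0.36 = 0.64.
The capital stock: 0.36 × 10.4 = 3.744 pp.
The labor force: 0.64 × (-1.2) = -0.768 pp.
TFP growth = 6.1 − 2.976 = 3.124%.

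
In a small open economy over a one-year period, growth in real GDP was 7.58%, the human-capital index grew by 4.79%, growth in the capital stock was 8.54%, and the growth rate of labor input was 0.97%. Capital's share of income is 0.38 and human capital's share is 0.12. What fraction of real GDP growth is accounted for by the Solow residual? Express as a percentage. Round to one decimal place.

43.2%

Labor's share = 1 − 0.38 − 0.12 = 0.5.
The capital stock: 0.38 × 8.54 = 3.2452 pp.
The human-capital index: 0.12 × 4.79 = 0.5748 pp.
Labor input: 0.5 × 0.97 = 0.485 pp.
TFP growth = 7.58 − 4.305 = 3.275%.
TFP share of growth = 3.275 / 7.58 × 100 = 43.206%.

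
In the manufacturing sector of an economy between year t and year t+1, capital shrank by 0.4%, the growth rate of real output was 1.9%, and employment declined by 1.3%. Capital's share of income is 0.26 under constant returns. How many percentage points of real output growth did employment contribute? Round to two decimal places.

-0.96

Labor's share = 1 − 0.26 = 0.74.
Contribution = share × growth = 0.74 × (-1.3) = -0.962 pp.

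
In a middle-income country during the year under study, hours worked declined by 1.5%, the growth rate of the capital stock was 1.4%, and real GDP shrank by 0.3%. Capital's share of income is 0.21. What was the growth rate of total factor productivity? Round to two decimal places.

Total factor productivity growth was 0.59%.

Labor's share = 1 − 0.21 = 0.79.
The capital stock: 0.21 × 1.4 = 0.294 pp.
Hours worked: 0.79 × (-1.5) = -1.185 pp.
TFP growth = -0.3 + 0.891 = 0.591%.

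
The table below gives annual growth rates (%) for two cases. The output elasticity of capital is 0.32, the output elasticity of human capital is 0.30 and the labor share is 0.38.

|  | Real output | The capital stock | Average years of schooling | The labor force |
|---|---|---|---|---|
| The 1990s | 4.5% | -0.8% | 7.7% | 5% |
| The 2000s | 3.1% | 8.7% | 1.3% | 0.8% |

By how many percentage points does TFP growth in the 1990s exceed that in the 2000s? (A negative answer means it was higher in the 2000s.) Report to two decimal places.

0.92 percentage points

Labor's share = 1 − 0.32 − 0.3 = 0.38.
The 1990s: TFP = 4.5 + 0.256 − 2.31 − 1.9 = 0.546%.
The 2000s: TFP = 3.1 − 2.784 − 0.39 − 0.304 = -0.378%.
Difference = 0.546 − (-0.378) = 0.924 pp.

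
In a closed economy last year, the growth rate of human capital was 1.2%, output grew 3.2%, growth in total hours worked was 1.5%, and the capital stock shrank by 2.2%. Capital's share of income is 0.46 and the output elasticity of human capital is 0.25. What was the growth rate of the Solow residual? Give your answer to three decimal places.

The Solow residual grew 3.477%.

Labor's share = 1 − 0.46 − 0.25 = 0.29.
The capital stock: 0.46 × (-2.2) = -1.012 pp.
Human capital: 0.25 × 1.2 = 0.3 pp.
Total hours worked: 0.29 × 1.5 = 0.435 pp.
TFP growth = 3.2 + 0.277 = 3.477%.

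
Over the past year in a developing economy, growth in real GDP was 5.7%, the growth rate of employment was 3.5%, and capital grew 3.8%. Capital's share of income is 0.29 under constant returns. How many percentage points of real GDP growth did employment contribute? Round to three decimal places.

Labor's share = 1 − 0.29 = 0.71.
Contribution = share × growth = 0.71 × 3.5 = 2.485 pp.

2.485 pp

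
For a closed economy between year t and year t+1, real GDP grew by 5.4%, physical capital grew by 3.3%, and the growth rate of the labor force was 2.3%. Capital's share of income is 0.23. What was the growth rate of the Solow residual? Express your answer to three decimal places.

The Solow residual grew 2.870%.

Labor's share = 1 − 0.23 = 0.77.
Physical capital: 0.23 × 3.3 = 0.759 pp.
The labor force: 0.77 × 2.3 = 1.771 pp.
TFP growth = 5.4 − 2.53 = 2.87%.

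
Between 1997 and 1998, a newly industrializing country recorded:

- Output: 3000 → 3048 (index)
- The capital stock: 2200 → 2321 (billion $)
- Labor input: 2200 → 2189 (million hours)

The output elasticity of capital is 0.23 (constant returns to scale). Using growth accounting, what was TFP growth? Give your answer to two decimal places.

0.72%

Output growth = (3048 − 3000) / 3000 = 1.6%.
The capital stock growth = (2321 − 2200) / 2200 = 5.5%.
Labor input growth = (2189 − 2200) / 2200 = -0.5%.
Labor's share = 1 − 0.23 = 0.77.
The capital stock: 0.23 × 5.5 = 1.265 pp.
Labor input: 0.77 × (-0.5) = -0.385 pp.
TFP growth = 1.6 − 0.88 = 0.72%.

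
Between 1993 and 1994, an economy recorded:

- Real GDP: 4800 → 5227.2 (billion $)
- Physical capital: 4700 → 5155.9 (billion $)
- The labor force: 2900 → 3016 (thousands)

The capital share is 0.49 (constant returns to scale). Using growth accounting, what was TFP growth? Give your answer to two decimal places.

Real GDP growth = (5227.2 − 4800) / 4800 = 8.9%.
Physical capital growth = (5155.9 − 4700) / 4700 = 9.7%.
The labor force growth = (3016 − 2900) / 2900 = 4%.
Labor's share = 1 − 0.49 = 0.51.
Physical capital: 0.49 × 9.7 = 4.753 pp.
The labor force: 0.51 × 4 = 2.04 pp.
TFP growth = 8.9 − 6.793 = 2.107%.

2.11%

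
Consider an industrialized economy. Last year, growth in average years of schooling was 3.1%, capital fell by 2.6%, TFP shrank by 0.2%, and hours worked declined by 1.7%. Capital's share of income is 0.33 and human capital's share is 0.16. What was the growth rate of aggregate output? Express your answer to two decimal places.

-1.43%

Labor's share = 1 − 0.33 − 0.16 = 0.51.
Capital: 0.33 × (-2.6) = -0.858 pp.
Average years of schooling: 0.16 × 3.1 = 0.496 pp.
Hours worked: 0.51 × (-1.7) = -0.867 pp.
Output growth = -0.2 + (-1.229) = -1.429%.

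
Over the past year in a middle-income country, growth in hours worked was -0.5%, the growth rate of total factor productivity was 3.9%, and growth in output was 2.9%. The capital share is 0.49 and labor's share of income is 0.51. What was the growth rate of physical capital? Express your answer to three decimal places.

Labor's share = 1 − 0.49 = 0.51.
gY = gA + 0.51×(-0.5) + 0.49×g.
0.49×g = 2.9 − 3.9 + 0.255 = -0.745.
g = -0.745 / 0.49 = -1.52041%.

-1.520%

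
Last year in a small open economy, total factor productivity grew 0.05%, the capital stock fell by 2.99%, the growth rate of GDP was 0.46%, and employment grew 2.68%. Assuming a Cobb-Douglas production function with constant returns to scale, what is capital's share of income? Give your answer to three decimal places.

0.400

gY = gA + α·gK + (1−α)·gL, so gY − gA − gL = α(gK − gL).
0.46 − 0.05 − 2.68 = α × (-2.99 − 2.68).
-2.27 = -5.67 α, so α = 0.40035.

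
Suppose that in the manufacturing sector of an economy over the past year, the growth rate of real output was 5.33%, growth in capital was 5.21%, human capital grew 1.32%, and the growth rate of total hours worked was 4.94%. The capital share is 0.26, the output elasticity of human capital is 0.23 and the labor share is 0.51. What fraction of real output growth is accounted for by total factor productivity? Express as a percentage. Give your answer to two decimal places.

Total factor productivity accounted for 21.62% of growth.

Labor's share = 1 − 0.26 − 0.23 = 0.51.
Capital: 0.26 × 5.21 = 1.3546 pp.
Human capital: 0.23 × 1.32 = 0.3036 pp.
Total hours worked: 0.51 × 4.94 = 2.5194 pp.
TFP growth = 5.33 − 4.1776 = 1.1524%.
TFP share of growth = 1.1524 / 5.33 × 100 = 21.621%.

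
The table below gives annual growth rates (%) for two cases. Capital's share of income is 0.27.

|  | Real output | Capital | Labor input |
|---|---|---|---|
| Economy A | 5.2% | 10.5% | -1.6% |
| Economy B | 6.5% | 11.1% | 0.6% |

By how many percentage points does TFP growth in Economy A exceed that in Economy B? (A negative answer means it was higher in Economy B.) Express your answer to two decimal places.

Labor's share = 1 − 0.27 = 0.73.
Economy A: TFP = 5.2 − 2.835 + 1.168 = 3.533%.
Economy B: TFP = 6.5 − 2.997 − 0.438 = 3.065%.
Difference = 3.533 − (3.065) = 0.468 pp.

0.47 percentage points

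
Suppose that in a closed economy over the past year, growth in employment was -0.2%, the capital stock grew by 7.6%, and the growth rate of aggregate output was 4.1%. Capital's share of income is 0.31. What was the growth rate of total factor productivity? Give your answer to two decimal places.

Total factor productivity grew 1.88%.

Labor's share = 1 − 0.31 = 0.69.
The capital stock: 0.31 × 7.6 = 2.356 pp.
Employment: 0.69 × (-0.2) = -0.138 pp.
TFP growth = 4.1 − 2.218 = 1.882%.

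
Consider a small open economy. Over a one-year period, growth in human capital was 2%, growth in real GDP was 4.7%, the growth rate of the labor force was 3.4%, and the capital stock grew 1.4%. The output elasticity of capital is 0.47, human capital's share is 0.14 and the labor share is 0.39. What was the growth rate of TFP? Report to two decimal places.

Labor's share = 1 − 0.47 − 0.14 = 0.39.
The capital stock: 0.47 × 1.4 = 0.658 pp.
Human capital: 0.14 × 2 = 0.28 pp.
The labor force: 0.39 × 3.4 = 1.326 pp.
TFP growth = 4.7 − 2.264 = 2.436%.

2.44%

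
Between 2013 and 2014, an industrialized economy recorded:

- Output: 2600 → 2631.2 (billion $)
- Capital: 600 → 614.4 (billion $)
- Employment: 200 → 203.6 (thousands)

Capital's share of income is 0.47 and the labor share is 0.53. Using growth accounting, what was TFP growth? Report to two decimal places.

-0.88%

Output growth = (2631.2 − 2600) / 2600 = 1.2%.
Capital growth = (614.4 − 600) / 600 = 2.4%.
Employment growth = (203.6 − 200) / 200 = 1.8%.
Labor's share = 1 − 0.47 = 0.53.
Capital: 0.47 × 2.4 = 1.128 pp.
Employment: 0.53 × 1.8 = 0.954 pp.
TFP growth = 1.2 − 2.082 = -0.882%.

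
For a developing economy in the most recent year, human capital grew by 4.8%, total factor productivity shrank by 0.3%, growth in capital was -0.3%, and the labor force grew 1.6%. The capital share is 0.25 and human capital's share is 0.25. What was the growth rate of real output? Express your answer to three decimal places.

Real output grew 1.625%.

Labor's share = 1 − 0.25 − 0.25 = 0.5.
Capital: 0.25 × (-0.3) = -0.075 pp.
Human capital: 0.25 × 4.8 = 1.2 pp.
The labor force: 0.5 × 1.6 = 0.8 pp.
Output growth = -0.3 + 1.925 = 1.625%.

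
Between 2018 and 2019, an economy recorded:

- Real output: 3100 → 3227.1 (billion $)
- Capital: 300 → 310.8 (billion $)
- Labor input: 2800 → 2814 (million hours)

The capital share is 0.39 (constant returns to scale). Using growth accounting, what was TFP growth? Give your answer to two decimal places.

2.39%

Real output growth = (3227.1 − 3100) / 3100 = 4.1%.
Capital growth = (310.8 − 300) / 300 = 3.6%.
Labor input growth = (2814 − 2800) / 2800 = 0.5%.
Labor's share = 1 − 0.39 = 0.61.
Capital: 0.39 × 3.6 = 1.404 pp.
Labor input: 0.61 × 0.5 = 0.305 pp.
TFP growth = 4.1 − 1.709 = 2.391%.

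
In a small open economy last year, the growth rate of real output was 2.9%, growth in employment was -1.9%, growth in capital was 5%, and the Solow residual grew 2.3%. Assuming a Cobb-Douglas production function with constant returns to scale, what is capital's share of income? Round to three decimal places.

Capital's share of income is 0.362.

gY = gA + α·gK + (1−α)·gL, so gY − gA − gL = α(gK − gL).
2.9 − 2.3 + 1.9 = α × (5 − (-1.9)).
2.5 = 6.9 α, so α = 0.36232.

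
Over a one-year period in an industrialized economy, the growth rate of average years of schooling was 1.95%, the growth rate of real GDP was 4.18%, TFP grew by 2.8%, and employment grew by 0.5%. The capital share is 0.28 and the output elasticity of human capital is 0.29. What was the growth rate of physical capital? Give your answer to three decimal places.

Labor's share = 1 − 0.28 − 0.29 = 0.43.
gY = gA + 0.29×1.95 + 0.43×0.5 + 0.28×g.
0.28×g = 4.18 − 2.8 − 0.7805 = 0.5995.
g = 0.5995 / 0.28 = 2.14107%.

2.141%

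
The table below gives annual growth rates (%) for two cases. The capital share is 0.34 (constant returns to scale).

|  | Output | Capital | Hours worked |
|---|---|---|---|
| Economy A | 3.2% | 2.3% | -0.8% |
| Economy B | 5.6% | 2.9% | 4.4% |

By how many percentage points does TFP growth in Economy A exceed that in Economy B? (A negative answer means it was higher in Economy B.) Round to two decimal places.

Labor's share = 1 − 0.34 = 0.66.
Economy A: TFP = 3.2 − 0.782 + 0.528 = 2.946%.
Economy B: TFP = 5.6 − 0.986 − 2.904 = 1.71%.
Difference = 2.946 − (1.71) = 1.236 pp.

1.24 percentage points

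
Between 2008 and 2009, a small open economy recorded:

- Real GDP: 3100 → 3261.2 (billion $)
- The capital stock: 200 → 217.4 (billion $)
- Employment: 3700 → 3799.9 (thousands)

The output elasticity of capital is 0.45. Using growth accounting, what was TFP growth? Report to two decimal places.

Real GDP growth = (3261.2 − 3100) / 3100 = 5.2%.
The capital stock growth = (217.4 − 200) / 200 = 8.7%.
Employment growth = (3799.9 − 3700) / 3700 = 2.7%.
Labor's share = 1 − 0.45 = 0.55.
The capital stock: 0.45 × 8.7 = 3.915 pp.
Employment: 0.55 × 2.7 = 1.485 pp.
TFP growth = 5.2 − 5.4 = -0.2%.

-0.20%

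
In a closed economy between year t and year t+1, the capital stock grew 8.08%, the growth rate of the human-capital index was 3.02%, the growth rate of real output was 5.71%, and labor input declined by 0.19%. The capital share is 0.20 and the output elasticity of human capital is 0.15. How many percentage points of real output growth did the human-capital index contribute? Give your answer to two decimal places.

0.45

Contribution = share × growth = 0.15 × 3.02 = 0.453 pp.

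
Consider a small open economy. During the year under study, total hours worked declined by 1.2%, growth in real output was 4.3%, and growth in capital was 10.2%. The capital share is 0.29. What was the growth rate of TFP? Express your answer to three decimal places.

2.194%

Labor's share = 1 − 0.29 = 0.71.
Capital: 0.29 × 10.2 = 2.958 pp.
Total hours worked: 0.71 × (-1.2) = -0.852 pp.
TFP growth = 4.3 − 2.106 = 2.194%.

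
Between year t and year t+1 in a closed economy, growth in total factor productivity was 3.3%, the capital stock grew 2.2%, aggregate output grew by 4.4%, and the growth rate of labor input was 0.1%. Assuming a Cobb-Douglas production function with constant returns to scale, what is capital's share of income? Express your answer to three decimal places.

gY = gA + α·gK + (1−α)·gL, so gY − gA − gL = α(gK − gL).
4.4 − 3.3 − 0.1 = α × (2.2 − 0.1).
1 = 2.1 α, so α = 0.47619.

α = 0.476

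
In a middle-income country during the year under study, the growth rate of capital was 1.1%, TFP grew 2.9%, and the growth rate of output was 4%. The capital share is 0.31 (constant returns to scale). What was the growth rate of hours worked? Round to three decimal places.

Labor's share = 1 − 0.31 = 0.69.
gY = gA + 0.31×1.1 + 0.69×g.
0.69×g = 4 − 2.9 − 0.341 = 0.759.
g = 0.759 / 0.69 = 1.1%.

Hours worked grew 1.100%.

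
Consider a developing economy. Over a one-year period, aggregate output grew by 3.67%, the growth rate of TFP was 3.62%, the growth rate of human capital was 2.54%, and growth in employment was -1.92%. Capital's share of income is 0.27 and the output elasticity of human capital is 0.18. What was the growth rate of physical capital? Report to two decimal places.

Labor's share = 1 − 0.27 − 0.18 = 0.55.
gY = gA + 0.18×2.54 + 0.55×(-1.92) + 0.27×g.
0.27×g = 3.67 − 3.62 + 0.5988 = 0.6488.
g = 0.6488 / 0.27 = 2.403%.

2.40%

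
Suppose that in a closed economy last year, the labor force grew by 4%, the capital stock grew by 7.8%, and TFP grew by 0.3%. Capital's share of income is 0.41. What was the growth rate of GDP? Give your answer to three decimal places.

5.858%

Labor's share = 1 − 0.41 = 0.59.
The capital stock: 0.41 × 7.8 = 3.198 pp.
The labor force: 0.59 × 4 = 2.36 pp.
Output growth = 0.3 + 5.558 = 5.858%.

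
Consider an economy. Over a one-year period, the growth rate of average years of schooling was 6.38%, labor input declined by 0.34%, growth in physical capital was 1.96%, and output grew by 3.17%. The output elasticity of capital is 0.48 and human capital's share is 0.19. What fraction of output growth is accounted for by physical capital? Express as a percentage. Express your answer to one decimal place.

Physical capital contributed 0.48 × 1.96 = 0.9408 pp.
Share of growth = 0.9408 / 3.17 × 100 = 29.678%.

Physical capital accounted for 29.7% of growth.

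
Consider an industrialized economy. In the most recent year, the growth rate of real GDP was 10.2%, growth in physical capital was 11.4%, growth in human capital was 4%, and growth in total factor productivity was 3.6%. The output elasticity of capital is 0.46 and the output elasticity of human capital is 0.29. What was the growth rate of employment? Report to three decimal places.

0.784%

Labor's share = 1 − 0.46 − 0.29 = 0.25.
gY = gA + 0.46×11.4 + 0.29×4 + 0.25×g.
0.25×g = 10.2 − 3.6 − 6.404 = 0.196.
g = 0.196 / 0.25 = 0.784%.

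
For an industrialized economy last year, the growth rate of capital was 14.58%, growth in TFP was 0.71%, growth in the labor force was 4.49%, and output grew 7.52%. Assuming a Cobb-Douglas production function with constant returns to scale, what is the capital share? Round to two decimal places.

gY = gA + α·gK + (1−α)·gL, so gY − gA − gL = α(gK − gL).
7.52 − 0.71 − 4.49 = α × (14.58 − 4.49).
2.32 = 10.09 α, so α = 0.2299.

α = 0.23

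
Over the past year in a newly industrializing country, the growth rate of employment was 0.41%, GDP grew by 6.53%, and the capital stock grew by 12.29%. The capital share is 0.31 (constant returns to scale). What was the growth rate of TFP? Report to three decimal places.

Labor's share = 1 − 0.31 = 0.69.
The capital stock: 0.31 × 12.29 = 3.8099 pp.
Employment: 0.69 × 0.41 = 0.2829 pp.
TFP growth = 6.53 − 4.0928 = 2.4372%.

2.437%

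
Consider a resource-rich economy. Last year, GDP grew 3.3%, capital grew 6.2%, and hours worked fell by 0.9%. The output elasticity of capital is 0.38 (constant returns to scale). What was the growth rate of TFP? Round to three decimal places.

TFP growth was 1.502%.

Labor's share = 1 − 0.38 = 0.62.
Capital: 0.38 × 6.2 = 2.356 pp.
Hours worked: 0.62 × (-0.9) = -0.558 pp.
TFP growth = 3.3 − 1.798 = 1.502%.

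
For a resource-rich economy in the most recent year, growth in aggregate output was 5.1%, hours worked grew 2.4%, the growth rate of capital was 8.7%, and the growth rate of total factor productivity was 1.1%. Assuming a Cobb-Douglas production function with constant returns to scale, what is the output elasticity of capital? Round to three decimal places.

gY = gA + α·gK + (1−α)·gL, so gY − gA − gL = α(gK − gL).
5.1 − 1.1 − 2.4 = α × (8.7 − 2.4).
1.6 = 6.3 α, so α = 0.25397.

0.254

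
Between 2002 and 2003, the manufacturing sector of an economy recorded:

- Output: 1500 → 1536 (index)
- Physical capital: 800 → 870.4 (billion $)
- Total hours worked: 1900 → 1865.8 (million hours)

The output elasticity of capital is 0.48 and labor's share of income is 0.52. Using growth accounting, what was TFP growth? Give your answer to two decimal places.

Output growth = (1536 − 1500) / 1500 = 2.4%.
Physical capital growth = (870.4 − 800) / 800 = 8.8%.
Total hours worked growth = (1865.8 − 1900) / 1900 = -1.8%.
Labor's share = 1 − 0.48 = 0.52.
Physical capital: 0.48 × 8.8 = 4.224 pp.
Total hours worked: 0.52 × (-1.8) = -0.936 pp.
TFP growth = 2.4 − 3.288 = -0.888%.

-0.89%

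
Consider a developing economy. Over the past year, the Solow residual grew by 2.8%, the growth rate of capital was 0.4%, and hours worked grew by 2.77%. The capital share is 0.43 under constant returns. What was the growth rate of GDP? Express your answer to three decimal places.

Labor's share = 1 − 0.43 = 0.57.
Capital: 0.43 × 0.4 = 0.172 pp.
Hours worked: 0.57 × 2.77 = 1.5789 pp.
Output growth = 2.8 + 1.7509 = 4.5509%.

4.551%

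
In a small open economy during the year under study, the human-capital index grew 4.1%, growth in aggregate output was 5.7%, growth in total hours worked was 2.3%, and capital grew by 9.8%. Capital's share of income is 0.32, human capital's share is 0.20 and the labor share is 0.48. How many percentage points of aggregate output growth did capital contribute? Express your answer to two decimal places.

3.14 pp

Contribution = share × growth = 0.32 × 9.8 = 3.136 pp.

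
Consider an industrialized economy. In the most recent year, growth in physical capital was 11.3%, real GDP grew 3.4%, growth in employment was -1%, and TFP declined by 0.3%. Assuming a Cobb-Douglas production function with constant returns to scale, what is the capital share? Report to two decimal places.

The capital share is 0.38.

gY = gA + α·gK + (1−α)·gL, so gY − gA − gL = α(gK − gL).
3.4 + 0.3 + 1 = α × (11.3 − (-1)).
4.7 = 12.3 α, so α = 0.3821.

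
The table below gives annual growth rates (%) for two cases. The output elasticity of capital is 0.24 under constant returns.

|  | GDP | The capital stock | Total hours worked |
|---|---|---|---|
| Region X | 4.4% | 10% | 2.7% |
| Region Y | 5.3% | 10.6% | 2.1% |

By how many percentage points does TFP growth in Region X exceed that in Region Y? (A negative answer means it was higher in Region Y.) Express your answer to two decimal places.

Labor's share = 1 − 0.24 = 0.76.
Region X: TFP = 4.4 − 2.4 − 2.052 = -0.052%.
Region Y: TFP = 5.3 − 2.544 − 1.596 = 1.16%.
Difference = -0.052 − (1.16) = -1.212 pp.

-1.21 percentage points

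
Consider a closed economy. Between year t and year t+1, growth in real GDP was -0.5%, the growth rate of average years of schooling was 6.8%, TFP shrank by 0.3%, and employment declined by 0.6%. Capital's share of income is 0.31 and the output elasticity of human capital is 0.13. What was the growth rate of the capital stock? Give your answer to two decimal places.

Labor's share = 1 − 0.31 − 0.13 = 0.56.
gY = gA + 0.13×6.8 + 0.56×(-0.6) + 0.31×g.
0.31×g = -0.5 + 0.3 − 0.548 = -0.748.
g = -0.748 / 0.31 = -2.4129%.

-2.41%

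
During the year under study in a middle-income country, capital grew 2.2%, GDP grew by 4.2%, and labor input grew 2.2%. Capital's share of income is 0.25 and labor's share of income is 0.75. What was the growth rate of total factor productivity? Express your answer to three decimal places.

Total factor productivity grew 2.000%.

Labor's share = 1 − 0.25 = 0.75.
Capital: 0.25 × 2.2 = 0.55 pp.
Labor input: 0.75 × 2.2 = 1.65 pp.
TFP growth = 4.2 − 2.2 = 2%.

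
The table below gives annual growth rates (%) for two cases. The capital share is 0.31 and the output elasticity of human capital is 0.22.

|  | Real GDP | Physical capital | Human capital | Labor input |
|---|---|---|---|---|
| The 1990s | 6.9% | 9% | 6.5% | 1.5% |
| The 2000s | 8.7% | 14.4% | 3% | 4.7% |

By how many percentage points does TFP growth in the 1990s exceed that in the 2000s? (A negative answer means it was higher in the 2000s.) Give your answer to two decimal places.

0.61 percentage points

Labor's share = 1 − 0.31 − 0.22 = 0.47.
The 1990s: TFP = 6.9 − 2.79 − 1.43 − 0.705 = 1.975%.
The 2000s: TFP = 8.7 − 4.464 − 0.66 − 2.209 = 1.367%.
Difference = 1.975 − (1.367) = 0.608 pp.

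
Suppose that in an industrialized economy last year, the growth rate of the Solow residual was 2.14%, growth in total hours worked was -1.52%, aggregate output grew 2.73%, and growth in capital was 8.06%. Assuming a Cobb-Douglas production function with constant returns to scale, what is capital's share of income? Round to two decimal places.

gY = gA + α·gK + (1−α)·gL, so gY − gA − gL = α(gK − gL).
2.73 − 2.14 + 1.52 = α × (8.06 − (-1.52)).
2.11 = 9.58 α, so α = 0.2203.

Capital's share of income is 0.22.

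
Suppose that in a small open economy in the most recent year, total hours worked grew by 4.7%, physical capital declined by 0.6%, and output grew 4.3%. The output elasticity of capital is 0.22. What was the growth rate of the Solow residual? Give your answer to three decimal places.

0.766%

Labor's share = 1 − 0.22 = 0.78.
Physical capital: 0.22 × (-0.6) = -0.132 pp.
Total hours worked: 0.78 × 4.7 = 3.666 pp.
TFP growth = 4.3 − 3.534 = 0.766%.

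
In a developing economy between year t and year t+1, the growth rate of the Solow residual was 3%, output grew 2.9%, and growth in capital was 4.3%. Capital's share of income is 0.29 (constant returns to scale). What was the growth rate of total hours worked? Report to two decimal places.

-1.90%

Labor's share = 1 − 0.29 = 0.71.
gY = gA + 0.29×4.3 + 0.71×g.
0.71×g = 2.9 − 3 − 1.247 = -1.347.
g = -1.347 / 0.71 = -1.8972%.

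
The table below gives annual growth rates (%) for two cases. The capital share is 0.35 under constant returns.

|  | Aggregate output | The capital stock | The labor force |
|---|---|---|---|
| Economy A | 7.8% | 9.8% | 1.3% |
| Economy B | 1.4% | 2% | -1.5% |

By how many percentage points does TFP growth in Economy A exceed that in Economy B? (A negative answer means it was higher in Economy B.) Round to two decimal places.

Labor's share = 1 − 0.35 = 0.65.
Economy A: TFP = 7.8 − 3.43 − 0.845 = 3.525%.
Economy B: TFP = 1.4 − 0.7 + 0.975 = 1.675%.
Difference = 3.525 − (1.675) = 1.85 pp.

1.85 percentage points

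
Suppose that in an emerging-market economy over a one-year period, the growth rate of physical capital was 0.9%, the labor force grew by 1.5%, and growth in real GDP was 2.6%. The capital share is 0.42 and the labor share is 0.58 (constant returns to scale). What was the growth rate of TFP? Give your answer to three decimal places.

TFP growth was 1.352%.

Labor's share = 1 − 0.42 = 0.58.
Physical capital: 0.42 × 0.9 = 0.378 pp.
The labor force: 0.58 × 1.5 = 0.87 pp.
TFP growth = 2.6 − 1.248 = 1.352%.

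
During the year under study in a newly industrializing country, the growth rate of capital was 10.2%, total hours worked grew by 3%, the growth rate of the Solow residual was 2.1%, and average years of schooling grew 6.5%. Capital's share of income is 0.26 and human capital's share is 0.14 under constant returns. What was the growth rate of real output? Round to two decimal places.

Labor's share = 1 − 0.26 − 0.14 = 0.6.
Capital: 0.26 × 10.2 = 2.652 pp.
Average years of schooling: 0.14 × 6.5 = 0.91 pp.
Total hours worked: 0.6 × 3 = 1.8 pp.
Output growth = 2.1 + 5.362 = 7.462%.

7.46%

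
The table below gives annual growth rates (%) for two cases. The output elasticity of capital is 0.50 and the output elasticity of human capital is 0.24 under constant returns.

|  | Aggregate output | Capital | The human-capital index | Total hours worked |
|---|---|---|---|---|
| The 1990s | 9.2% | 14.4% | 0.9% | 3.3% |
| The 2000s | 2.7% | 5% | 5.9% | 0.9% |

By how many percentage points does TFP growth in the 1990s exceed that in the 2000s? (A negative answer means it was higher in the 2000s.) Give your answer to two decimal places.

2.38 percentage points

Labor's share = 1 − 0.5 − 0.24 = 0.26.
The 1990s: TFP = 9.2 − 7.2 − 0.216 − 0.858 = 0.926%.
The 2000s: TFP = 2.7 − 2.5 − 1.416 − 0.234 = -1.45%.
Difference = 0.926 − (-1.45) = 2.376 pp.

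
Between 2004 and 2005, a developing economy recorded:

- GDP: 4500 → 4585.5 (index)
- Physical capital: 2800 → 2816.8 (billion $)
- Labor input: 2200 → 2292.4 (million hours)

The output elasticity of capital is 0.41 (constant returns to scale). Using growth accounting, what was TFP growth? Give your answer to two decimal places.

-0.82%

GDP growth = (4585.5 − 4500) / 4500 = 1.9%.
Physical capital growth = (2816.8 − 2800) / 2800 = 0.6%.
Labor input growth = (2292.4 − 2200) / 2200 = 4.2%.
Labor's share = 1 − 0.41 = 0.59.
Physical capital: 0.41 × 0.6 = 0.246 pp.
Labor input: 0.59 × 4.2 = 2.478 pp.
TFP growth = 1.9 − 2.724 = -0.824%.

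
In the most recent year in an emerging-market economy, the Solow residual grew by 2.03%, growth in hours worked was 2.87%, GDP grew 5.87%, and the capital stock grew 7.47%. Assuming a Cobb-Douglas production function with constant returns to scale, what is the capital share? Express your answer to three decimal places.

The capital share is 0.211.

gY = gA + α·gK + (1−α)·gL, so gY − gA − gL = α(gK − gL).
5.87 − 2.03 − 2.87 = α × (7.47 − 2.87).
0.97 = 4.6 α, so α = 0.21087.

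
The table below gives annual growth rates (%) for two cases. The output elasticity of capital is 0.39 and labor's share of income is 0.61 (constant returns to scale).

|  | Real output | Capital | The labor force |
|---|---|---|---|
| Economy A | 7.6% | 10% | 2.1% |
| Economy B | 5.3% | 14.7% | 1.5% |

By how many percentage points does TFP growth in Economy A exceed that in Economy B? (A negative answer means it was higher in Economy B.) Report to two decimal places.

3.77 percentage points

Labor's share = 1 − 0.39 = 0.61.
Economy A: TFP = 7.6 − 3.9 − 1.281 = 2.419%.
Economy B: TFP = 5.3 − 5.733 − 0.915 = -1.348%.
Difference = 2.419 − (-1.348) = 3.767 pp.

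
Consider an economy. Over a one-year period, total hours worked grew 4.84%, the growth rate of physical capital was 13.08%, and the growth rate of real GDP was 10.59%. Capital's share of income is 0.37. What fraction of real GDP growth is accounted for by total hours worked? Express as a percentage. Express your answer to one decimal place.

Labor's share = 1 − 0.37 = 0.63.
Total hours worked contributed 0.63 × 4.84 = 3.0492 pp.
Share of growth = 3.0492 / 10.59 × 100 = 28.793%.

28.8%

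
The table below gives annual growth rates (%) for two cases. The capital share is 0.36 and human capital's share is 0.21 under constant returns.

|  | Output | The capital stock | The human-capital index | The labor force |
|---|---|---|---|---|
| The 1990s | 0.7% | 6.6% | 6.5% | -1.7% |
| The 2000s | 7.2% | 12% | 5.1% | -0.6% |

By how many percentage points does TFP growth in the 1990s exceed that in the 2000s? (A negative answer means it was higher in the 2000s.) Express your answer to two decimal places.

Labor's share = 1 − 0.36 − 0.21 = 0.43.
The 1990s: TFP = 0.7 − 2.376 − 1.365 + 0.731 = -2.31%.
The 2000s: TFP = 7.2 − 4.32 − 1.071 + 0.258 = 2.067%.
Difference = -2.31 − (2.067) = -4.377 pp.

-4.38 percentage points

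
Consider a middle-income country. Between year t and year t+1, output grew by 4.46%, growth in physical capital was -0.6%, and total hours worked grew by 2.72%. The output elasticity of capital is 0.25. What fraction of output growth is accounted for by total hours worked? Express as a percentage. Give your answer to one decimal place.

Labor's share = 1 − 0.25 = 0.75.
Total hours worked contributed 0.75 × 2.72 = 2.04 pp.
Share of growth = 2.04 / 4.46 × 100 = 45.74%.

Total hours worked accounted for 45.7% of growth.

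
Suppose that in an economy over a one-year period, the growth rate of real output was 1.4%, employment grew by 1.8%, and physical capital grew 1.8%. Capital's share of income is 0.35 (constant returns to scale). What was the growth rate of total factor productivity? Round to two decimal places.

Labor's share = 1 − 0.35 = 0.65.
Physical capital: 0.35 × 1.8 = 0.63 pp.
Employment: 0.65 × 1.8 = 1.17 pp.
TFP growth = 1.4 − 1.8 = -0.4%.

-0.40%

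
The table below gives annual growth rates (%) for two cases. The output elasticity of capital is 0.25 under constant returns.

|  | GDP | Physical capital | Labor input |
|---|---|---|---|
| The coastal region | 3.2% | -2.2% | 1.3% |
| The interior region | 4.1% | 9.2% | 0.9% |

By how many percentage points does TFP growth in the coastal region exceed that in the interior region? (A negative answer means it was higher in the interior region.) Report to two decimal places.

Labor's share = 1 − 0.25 = 0.75.
The coastal region: TFP = 3.2 + 0.55 − 0.975 = 2.775%.
The interior region: TFP = 4.1 − 2.3 − 0.675 = 1.125%.
Difference = 2.775 − (1.125) = 1.65 pp.

1.65 percentage points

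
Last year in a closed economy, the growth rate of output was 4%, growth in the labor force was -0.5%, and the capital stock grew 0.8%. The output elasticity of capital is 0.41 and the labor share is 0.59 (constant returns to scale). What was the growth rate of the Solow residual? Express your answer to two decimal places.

Labor's share = 1 − 0.41 = 0.59.
The capital stock: 0.41 × 0.8 = 0.328 pp.
The labor force: 0.59 × (-0.5) = -0.295 pp.
TFP growth = 4 − 0.033 = 3.967%.

3.97%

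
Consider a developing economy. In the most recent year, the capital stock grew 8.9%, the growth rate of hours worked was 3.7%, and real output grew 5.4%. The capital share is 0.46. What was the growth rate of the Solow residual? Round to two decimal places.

Labor's share = 1 − 0.46 = 0.54.
The capital stock: 0.46 × 8.9 = 4.094 pp.
Hours worked: 0.54 × 3.7 = 1.998 pp.
TFP growth = 5.4 − 6.092 = -0.692%.

-0.69%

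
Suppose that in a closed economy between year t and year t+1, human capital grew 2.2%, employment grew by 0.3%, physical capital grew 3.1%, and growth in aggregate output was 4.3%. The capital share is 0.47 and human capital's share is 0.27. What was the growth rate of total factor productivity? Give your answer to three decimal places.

Total factor productivity growth was 2.171%.

Labor's share = 1 − 0.47 − 0.27 = 0.26.
Physical capital: 0.47 × 3.1 = 1.457 pp.
Human capital: 0.27 × 2.2 = 0.594 pp.
Employment: 0.26 × 0.3 = 0.078 pp.
TFP growth = 4.3 − 2.129 = 2.171%.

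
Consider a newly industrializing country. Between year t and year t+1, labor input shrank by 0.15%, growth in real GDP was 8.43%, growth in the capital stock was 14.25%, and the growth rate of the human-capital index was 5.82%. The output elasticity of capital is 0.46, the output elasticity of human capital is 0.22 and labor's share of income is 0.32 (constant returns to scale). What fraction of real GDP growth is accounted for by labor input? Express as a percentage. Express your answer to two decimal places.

Labor's share = 1 − 0.46 − 0.22 = 0.32.
Labor input contributed 0.32 × (-0.15) = -0.048 pp.
Share of growth = -0.048 / 8.43 × 100 = -0.5694%.

-0.57%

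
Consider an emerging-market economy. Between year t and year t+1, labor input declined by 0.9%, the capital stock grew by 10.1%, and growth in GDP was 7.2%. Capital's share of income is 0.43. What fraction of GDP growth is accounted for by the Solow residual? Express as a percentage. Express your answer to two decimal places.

Labor's share = 1 − 0.43 = 0.57.
The capital stock: 0.43 × 10.1 = 4.343 pp.
Labor input: 0.57 × (-0.9) = -0.513 pp.
TFP growth = 7.2 − 3.83 = 3.37%.
TFP share of growth = 3.37 / 7.2 × 100 = 46.8056%.

The Solow residual accounted for 46.81% of growth.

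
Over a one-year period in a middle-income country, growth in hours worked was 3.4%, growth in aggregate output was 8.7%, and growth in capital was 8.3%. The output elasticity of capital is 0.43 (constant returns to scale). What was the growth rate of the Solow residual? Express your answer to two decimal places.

Labor's share = 1 − 0.43 = 0.57.
Capital: 0.43 × 8.3 = 3.569 pp.
Hours worked: 0.57 × 3.4 = 1.938 pp.
TFP growth = 8.7 − 5.507 = 3.193%.

The Solow residual growth was 3.19%.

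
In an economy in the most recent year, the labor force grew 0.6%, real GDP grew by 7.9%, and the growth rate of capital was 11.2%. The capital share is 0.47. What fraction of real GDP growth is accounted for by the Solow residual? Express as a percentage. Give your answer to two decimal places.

The Solow residual accounted for 29.34% of growth.

Labor's share = 1 − 0.47 = 0.53.
Capital: 0.47 × 11.2 = 5.264 pp.
The labor force: 0.53 × 0.6 = 0.318 pp.
TFP growth = 7.9 − 5.582 = 2.318%.
TFP share of growth = 2.318 / 7.9 × 100 = 29.3418%.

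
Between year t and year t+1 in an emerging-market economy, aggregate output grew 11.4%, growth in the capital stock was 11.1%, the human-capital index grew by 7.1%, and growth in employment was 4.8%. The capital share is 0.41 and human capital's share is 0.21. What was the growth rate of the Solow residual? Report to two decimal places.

The Solow residual growth was 3.53%.

Labor's share = 1 − 0.41 − 0.21 = 0.38.
The capital stock: 0.41 × 11.1 = 4.551 pp.
The human-capital index: 0.21 × 7.1 = 1.491 pp.
Employment: 0.38 × 4.8 = 1.824 pp.
TFP growth = 11.4 − 7.866 = 3.534%.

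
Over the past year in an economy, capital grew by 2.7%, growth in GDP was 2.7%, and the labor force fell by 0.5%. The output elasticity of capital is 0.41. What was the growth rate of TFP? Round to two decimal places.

1.89%

Labor's share = 1 − 0.41 = 0.59.
Capital: 0.41 × 2.7 = 1.107 pp.
The labor force: 0.59 × (-0.5) = -0.295 pp.
TFP growth = 2.7 − 0.812 = 1.888%.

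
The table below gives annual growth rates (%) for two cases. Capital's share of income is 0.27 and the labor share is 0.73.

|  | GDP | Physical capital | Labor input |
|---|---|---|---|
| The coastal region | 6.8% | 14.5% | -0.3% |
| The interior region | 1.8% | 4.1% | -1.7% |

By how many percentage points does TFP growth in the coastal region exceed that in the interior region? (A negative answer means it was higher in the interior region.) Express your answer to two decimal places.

1.17 percentage points

Labor's share = 1 − 0.27 = 0.73.
The coastal region: TFP = 6.8 − 3.915 + 0.219 = 3.104%.
The interior region: TFP = 1.8 − 1.107 + 1.241 = 1.934%.
Difference = 3.104 − (1.934) = 1.17 pp.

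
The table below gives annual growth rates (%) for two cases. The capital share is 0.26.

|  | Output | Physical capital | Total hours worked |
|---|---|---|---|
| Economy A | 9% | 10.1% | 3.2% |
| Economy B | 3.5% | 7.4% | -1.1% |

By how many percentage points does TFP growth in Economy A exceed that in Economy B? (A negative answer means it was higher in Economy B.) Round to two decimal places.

1.62 percentage points

Labor's share = 1 − 0.26 = 0.74.
Economy A: TFP = 9 − 2.626 − 2.368 = 4.006%.
Economy B: TFP = 3.5 − 1.924 + 0.814 = 2.39%.
Difference = 4.006 − (2.39) = 1.616 pp.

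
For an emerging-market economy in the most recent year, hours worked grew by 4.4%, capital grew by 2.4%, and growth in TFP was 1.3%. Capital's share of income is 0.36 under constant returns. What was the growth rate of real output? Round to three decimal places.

4.980%

Labor's share = 1 − 0.36 = 0.64.
Capital: 0.36 × 2.4 = 0.864 pp.
Hours worked: 0.64 × 4.4 = 2.816 pp.
Output growth = 1.3 + 3.68 = 4.98%.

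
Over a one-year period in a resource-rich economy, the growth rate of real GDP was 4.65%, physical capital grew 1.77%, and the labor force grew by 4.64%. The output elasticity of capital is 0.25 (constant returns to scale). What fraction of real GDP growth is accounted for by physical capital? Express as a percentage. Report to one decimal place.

Physical capital contributed 0.25 × 1.77 = 0.4425 pp.
Share of growth = 0.4425 / 4.65 × 100 = 9.516%.

9.5%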